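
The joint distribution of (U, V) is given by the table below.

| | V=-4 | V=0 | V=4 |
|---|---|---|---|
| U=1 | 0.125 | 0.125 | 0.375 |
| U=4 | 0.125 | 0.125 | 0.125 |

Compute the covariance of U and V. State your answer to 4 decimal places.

-1.1250

E[U] = 2.125,  E[V] = 1
E[UV] = 1
Cov(U,V) = E[UV] − E[U]E[V] = 1 − (2.125)(1) = -1.125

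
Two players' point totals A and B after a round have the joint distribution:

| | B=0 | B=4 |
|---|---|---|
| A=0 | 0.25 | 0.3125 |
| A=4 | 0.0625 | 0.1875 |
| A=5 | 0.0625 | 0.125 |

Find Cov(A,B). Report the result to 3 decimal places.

E[A] = 1.9375,  E[B] = 2.5
E[AB] = 5.5
Cov(A,B) = E[AB] − E[A]E[B] = 5.5 − (1.9375)(2.5) = 0.65625

0.656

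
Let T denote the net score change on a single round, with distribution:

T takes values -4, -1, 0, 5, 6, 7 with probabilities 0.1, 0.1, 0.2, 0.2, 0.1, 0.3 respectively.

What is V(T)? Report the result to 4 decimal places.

E[T] = (-4)(0.1) + (-1)(0.1) + (0)(0.2) + (5)(0.2) + (6)(0.1) + (7)(0.3) = 3.2
E[T²] = (-4)²(0.1) + (-1)²(0.1) + (0)²(0.2) + (5)²(0.2) + (6)²(0.1) + (7)²(0.3) = 25
V(T) = E[T²] − (E[T])² = 25 − (3.2)² = 14.76

14.7600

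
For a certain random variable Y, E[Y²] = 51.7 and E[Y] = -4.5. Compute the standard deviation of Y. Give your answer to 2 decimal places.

var(Y) = 51.7 − (-4.5)² = 31.45
SD(Y) = √31.45 ≈ 5.61

5.61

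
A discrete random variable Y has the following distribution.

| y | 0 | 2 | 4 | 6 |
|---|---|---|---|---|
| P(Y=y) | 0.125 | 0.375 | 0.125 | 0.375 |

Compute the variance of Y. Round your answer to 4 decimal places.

4.7500

E[Y] = (0)(0.125) + (2)(0.375) + (4)(0.125) + (6)(0.375) = 3.5
E[Y²] = (0)²(0.125) + (2)²(0.375) + (4)²(0.125) + (6)²(0.375) = 17
Var(Y) = E[Y²] − (E[Y])² = 17 − (3.5)² = 4.75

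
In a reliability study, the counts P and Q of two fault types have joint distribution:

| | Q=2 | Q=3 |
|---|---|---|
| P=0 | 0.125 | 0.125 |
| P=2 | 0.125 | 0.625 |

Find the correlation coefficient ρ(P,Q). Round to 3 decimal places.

E[P] = 1.5,  E[Q] = 2.75
E[PQ] = 4.25
Cov(P,Q) = E[PQ] − E[P]E[Q] = 4.25 − (1.5)(2.75) = 0.125
Var(P) = 0.75,  Var(Q) = 0.1875
ρ = 0.125 / √(0.75·0.1875) ≈ 0.333

0.333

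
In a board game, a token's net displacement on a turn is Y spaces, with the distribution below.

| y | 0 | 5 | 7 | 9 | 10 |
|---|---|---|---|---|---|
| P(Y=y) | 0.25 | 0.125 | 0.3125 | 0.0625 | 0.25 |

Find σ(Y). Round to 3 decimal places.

E[Y] = (0)(0.25) + (5)(0.125) + (7)(0.3125) + (9)(0.0625) + (10)(0.25) = 5.875
E[Y²] = (0)²(0.25) + (5)²(0.125) + (7)²(0.3125) + (9)²(0.0625) + (10)²(0.25) = 48.5
Var(Y) = E[Y²] − (E[Y])² = 48.5 − (5.875)² = 13.984375
σ(Y) = √13.984375 ≈ 3.740

3.740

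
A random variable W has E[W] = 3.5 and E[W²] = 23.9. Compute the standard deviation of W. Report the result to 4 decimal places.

var(W) = 23.9 − (3.5)² = 11.65
SD(W) = √11.65 ≈ 3.4132

3.4132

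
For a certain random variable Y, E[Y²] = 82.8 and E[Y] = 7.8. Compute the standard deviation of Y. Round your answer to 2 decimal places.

4.69

V(Y) = 82.8 − (7.8)² = 21.96
sd(Y) = √21.96 ≈ 4.69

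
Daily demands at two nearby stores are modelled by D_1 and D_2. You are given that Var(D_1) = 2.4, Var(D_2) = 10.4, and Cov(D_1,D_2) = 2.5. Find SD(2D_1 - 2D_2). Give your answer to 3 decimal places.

Var(2D_1 - 2D_2) = (2)²·Var(D_1) + (-2)²·Var(D_2) + 2·(2)·(-2)·Cov(D_1,D_2)
= 4·2.4 + 4·10.4 + -8·2.5 = 31.2
SD(2D_1 - 2D_2) = √31.2 ≈ 5.586

5.586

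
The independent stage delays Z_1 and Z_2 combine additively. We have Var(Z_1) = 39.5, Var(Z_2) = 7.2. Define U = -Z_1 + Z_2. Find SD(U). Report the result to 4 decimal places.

6.8337

By independence, Var(U) = (-1)²Var(Z_1) + (1)²Var(Z_2)
= (-1)²·39.5 + (1)²·7.2 = 46.7
SD(U) = √46.7 ≈ 6.8337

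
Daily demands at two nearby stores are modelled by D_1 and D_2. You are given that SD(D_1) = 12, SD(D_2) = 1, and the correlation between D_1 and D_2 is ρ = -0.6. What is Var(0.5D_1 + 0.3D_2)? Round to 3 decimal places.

33.930

Var(D_1) = (12)² = 144;  Var(D_2) = (1)² = 1
cov(D_1,D_2) = ρ·SD(D_1)·SD(D_2) = -0.6·12·1 = -7.2
Var(0.5D_1 + 0.3D_2) = (0.5)²·Var(D_1) + (0.3)²·Var(D_2) + 2·(0.5)·(0.3)·cov(D_1,D_2)
= 0.25·144 + 0.09·1 + 0.3·-7.2 = 33.93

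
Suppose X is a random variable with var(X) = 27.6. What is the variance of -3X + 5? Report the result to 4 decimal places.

248.4000

var(-3X + 5) = (-3)²·var(X) = 9·27.6 = 248.4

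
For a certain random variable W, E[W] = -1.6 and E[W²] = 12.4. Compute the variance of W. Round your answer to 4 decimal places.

Var(W) = 12.4 − (-1.6)² = 9.84

9.8400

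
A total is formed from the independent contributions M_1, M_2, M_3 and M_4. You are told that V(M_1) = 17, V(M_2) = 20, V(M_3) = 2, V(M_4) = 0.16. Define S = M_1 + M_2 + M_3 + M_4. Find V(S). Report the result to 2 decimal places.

39.16

By independence, V(S) = (1)²V(M_1) + (1)²V(M_2) + (1)²V(M_3) + (1)²V(M_4)
= (1)²·17 + (1)²·20 + (1)²·2 + (1)²·0.16 = 39.16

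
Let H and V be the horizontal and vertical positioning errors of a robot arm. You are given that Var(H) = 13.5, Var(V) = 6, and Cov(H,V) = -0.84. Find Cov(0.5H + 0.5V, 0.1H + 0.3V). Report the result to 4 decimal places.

1.4070

Cov(0.5H + 0.5V, 0.1H + 0.3V) = (0.5)(0.1)Var(H) + (0.5)(0.3)Var(V) + [(0.5)(0.3) + (0.5)(0.1)]Cov(H,V)
= 0.05·13.5 + 0.15·6 + 0.2·-0.84 = 1.407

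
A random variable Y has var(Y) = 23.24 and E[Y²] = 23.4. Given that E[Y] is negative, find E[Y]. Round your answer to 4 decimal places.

(E[Y])² = E[Y²] − var(Y) = 23.4 − 23.24 = 0.16
E[Y] = −√0.16 = -0.4

-0.4000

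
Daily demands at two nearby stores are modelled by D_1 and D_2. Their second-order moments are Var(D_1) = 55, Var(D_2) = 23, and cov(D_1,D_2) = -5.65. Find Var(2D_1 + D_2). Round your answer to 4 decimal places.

220.4000

Var(2D_1 + D_2) = (2)²·Var(D_1) + (1)²·Var(D_2) + 2·(2)·(1)·cov(D_1,D_2)
= 4·55 + 1·23 + 4·-5.65 = 220.4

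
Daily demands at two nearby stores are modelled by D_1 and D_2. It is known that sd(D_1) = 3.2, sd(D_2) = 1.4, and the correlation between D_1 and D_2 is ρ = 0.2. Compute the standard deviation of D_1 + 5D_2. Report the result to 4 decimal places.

var(D_1) = (3.2)² = 10.24;  var(D_2) = (1.4)² = 1.96
cov(D_1,D_2) = ρ·sd(D_1)·sd(D_2) = 0.2·3.2·1.4 = 0.896
var(D_1 + 5D_2) = (1)²·var(D_1) + (5)²·var(D_2) + 2·(1)·(5)·cov(D_1,D_2)
= 1·10.24 + 25·1.96 + 10·0.896 = 68.2
sd(D_1 + 5D_2) = √68.2 ≈ 8.2583

8.2583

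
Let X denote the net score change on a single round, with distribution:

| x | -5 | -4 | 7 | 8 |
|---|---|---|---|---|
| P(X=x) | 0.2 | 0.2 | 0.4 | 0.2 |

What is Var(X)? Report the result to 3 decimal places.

E[X] = (-5)(0.2) + (-4)(0.2) + (7)(0.4) + (8)(0.2) = 2.6
E[X²] = (-5)²(0.2) + (-4)²(0.2) + (7)²(0.4) + (8)²(0.2) = 40.6
Var(X) = E[X²] − (E[X])² = 40.6 − (2.6)² = 33.84

33.840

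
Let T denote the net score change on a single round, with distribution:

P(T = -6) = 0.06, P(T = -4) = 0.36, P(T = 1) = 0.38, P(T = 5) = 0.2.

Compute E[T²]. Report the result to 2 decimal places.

E[T²] = (-6)²(0.06) + (-4)²(0.36) + (1)²(0.38) + (5)²(0.2) = 13.3

13.30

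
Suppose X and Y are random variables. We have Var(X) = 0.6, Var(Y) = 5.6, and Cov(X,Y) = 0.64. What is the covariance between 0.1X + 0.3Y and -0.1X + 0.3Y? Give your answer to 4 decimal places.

Cov(0.1X + 0.3Y, -0.1X + 0.3Y) = (0.1)(-0.1)Var(X) + (0.3)(0.3)Var(Y) + [(0.1)(0.3) + (0.3)(-0.1)]Cov(X,Y)
= -0.01·0.6 + 0.09·5.6 + 0·0.64 = 0.498

0.4980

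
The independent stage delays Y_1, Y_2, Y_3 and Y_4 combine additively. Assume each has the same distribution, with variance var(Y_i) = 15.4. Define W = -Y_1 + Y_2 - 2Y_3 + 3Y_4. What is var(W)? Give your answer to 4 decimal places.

By independence, var(W) = (-1)²var(Y_1) + (1)²var(Y_2) + (-2)²var(Y_3) + (3)²var(Y_4)
= (-1)²·15.4 + (1)²·15.4 + (-2)²·15.4 + (3)²·15.4 = 231

231.0000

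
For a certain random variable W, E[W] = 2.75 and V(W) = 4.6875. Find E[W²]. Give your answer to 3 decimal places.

E[W²] = V(W) + (E[W])² = 4.6875 + (2.75)² = 12.25

12.250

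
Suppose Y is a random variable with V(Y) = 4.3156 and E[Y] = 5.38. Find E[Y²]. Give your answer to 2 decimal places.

E[Y²] = V(Y) + (E[Y])² = 4.3156 + (5.38)² = 33.26

33.26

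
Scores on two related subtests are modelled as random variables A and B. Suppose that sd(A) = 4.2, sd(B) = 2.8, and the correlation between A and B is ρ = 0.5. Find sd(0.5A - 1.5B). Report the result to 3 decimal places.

Var(A) = (4.2)² = 17.64;  Var(B) = (2.8)² = 7.84
Cov(A,B) = ρ·sd(A)·sd(B) = 0.5·4.2·2.8 = 5.88
Var(0.5A - 1.5B) = (0.5)²·Var(A) + (-1.5)²·Var(B) + 2·(0.5)·(-1.5)·Cov(A,B)
= 0.25·17.64 + 2.25·7.84 + -1.5·5.88 = 13.23
sd(0.5A - 1.5B) = √13.23 ≈ 3.637

3.637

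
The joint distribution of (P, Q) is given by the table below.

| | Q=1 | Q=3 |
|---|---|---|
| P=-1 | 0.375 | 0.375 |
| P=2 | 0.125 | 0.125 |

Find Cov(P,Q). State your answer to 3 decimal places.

0.000

E[P] = -0.25,  E[Q] = 2
E[PQ] = -0.5
Cov(P,Q) = E[PQ] − E[P]E[Q] = -0.5 − (-0.25)(2) = 0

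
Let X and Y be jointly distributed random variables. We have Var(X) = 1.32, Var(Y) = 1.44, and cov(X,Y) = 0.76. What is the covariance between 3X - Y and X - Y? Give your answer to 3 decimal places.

2.360

cov(3X - Y, X - Y) = (3)(1)Var(X) + (-1)(-1)Var(Y) + [(3)(-1) + (-1)(1)]cov(X,Y)
= 3·1.32 + 1·1.44 + -4·0.76 = 2.36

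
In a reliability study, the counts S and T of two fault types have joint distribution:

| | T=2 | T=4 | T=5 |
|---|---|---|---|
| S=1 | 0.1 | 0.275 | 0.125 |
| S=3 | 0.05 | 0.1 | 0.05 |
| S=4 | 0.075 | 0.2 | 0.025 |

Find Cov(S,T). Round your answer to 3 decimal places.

-0.150

E[S] = 2.3,  E[T] = 3.75
E[ST] = 8.475
Cov(S,T) = E[ST] − E[S]E[T] = 8.475 − (2.3)(3.75) = -0.15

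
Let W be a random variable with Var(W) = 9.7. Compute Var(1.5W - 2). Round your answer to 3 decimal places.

Var(1.5W - 2) = (1.5)²·Var(W) = 2.25·9.7 = 21.825

21.825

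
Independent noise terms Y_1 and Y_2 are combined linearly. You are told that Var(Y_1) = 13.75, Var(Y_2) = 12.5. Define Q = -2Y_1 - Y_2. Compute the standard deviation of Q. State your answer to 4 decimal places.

8.2158

By independence, Var(Q) = (-2)²Var(Y_1) + (-1)²Var(Y_2)
= (-2)²·13.75 + (-1)²·12.5 = 67.5
SD(Q) = √67.5 ≈ 8.2158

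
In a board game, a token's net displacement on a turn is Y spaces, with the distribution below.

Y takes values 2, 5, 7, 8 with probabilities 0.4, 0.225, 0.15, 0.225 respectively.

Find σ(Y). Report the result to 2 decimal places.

2.48

E[Y] = (2)(0.4) + (5)(0.225) + (7)(0.15) + (8)(0.225) = 4.775
E[Y²] = (2)²(0.4) + (5)²(0.225) + (7)²(0.15) + (8)²(0.225) = 28.975
V(Y) = E[Y²] − (E[Y])² = 28.975 − (4.775)² = 6.174375
σ(Y) = √6.174375 ≈ 2.48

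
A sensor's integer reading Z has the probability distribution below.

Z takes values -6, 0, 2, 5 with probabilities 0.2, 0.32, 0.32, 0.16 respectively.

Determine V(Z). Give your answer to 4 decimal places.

12.4224

E[Z] = (-6)(0.2) + (0)(0.32) + (2)(0.32) + (5)(0.16) = 0.24
E[Z²] = (-6)²(0.2) + (0)²(0.32) + (2)²(0.32) + (5)²(0.16) = 12.48
V(Z) = E[Z²] − (E[Z])² = 12.48 − (0.24)² = 12.4224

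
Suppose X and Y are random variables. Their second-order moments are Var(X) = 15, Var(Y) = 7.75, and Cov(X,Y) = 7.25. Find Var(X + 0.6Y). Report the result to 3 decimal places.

26.490

Var(X + 0.6Y) = (1)²·Var(X) + (0.6)²·Var(Y) + 2·(1)·(0.6)·Cov(X,Y)
= 1·15 + 0.36·7.75 + 1.2·7.25 = 26.49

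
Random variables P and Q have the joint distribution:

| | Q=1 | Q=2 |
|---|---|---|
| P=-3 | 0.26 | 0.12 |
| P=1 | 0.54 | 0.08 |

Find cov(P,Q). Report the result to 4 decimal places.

-0.1760

E[P] = -0.52,  E[Q] = 1.2
E[PQ] = -0.8
cov(P,Q) = E[PQ] − E[P]E[Q] = -0.8 − (-0.52)(1.2) = -0.176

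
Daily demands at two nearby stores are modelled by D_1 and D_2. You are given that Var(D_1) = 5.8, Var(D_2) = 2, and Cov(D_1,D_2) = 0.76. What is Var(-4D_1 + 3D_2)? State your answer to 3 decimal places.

Var(-4D_1 + 3D_2) = (-4)²·Var(D_1) + (3)²·Var(D_2) + 2·(-4)·(3)·Cov(D_1,D_2)
= 16·5.8 + 9·2 + -24·0.76 = 92.56

92.560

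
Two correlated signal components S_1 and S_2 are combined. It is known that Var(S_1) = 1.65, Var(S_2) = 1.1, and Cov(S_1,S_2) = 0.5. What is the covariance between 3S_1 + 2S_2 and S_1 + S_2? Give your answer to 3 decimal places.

9.650

Cov(3S_1 + 2S_2, S_1 + S_2) = (3)(1)Var(S_1) + (2)(1)Var(S_2) + [(3)(1) + (2)(1)]Cov(S_1,S_2)
= 3·1.65 + 2·1.1 + 5·0.5 = 9.65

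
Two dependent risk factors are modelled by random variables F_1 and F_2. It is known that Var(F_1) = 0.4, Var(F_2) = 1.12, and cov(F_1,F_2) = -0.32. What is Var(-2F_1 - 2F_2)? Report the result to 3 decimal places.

3.520

Var(-2F_1 - 2F_2) = (-2)²·Var(F_1) + (-2)²·Var(F_2) + 2·(-2)·(-2)·cov(F_1,F_2)
= 4·0.4 + 4·1.12 + 8·-0.32 = 3.52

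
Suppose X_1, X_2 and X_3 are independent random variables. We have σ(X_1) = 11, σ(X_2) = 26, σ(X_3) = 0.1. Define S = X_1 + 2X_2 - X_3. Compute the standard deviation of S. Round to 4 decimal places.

53.1508

V(X_1) = 121, V(X_2) = 676, V(X_3) = 0.01
By independence, V(S) = (1)²V(X_1) + (2)²V(X_2) + (-1)²V(X_3)
= (1)²·121 + (2)²·676 + (-1)²·0.01 = 2825.01
σ(S) = √2825.01 ≈ 53.1508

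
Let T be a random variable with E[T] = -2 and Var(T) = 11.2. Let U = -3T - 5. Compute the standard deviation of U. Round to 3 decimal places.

10.040

Var(-3T - 5) = (-3)²·11.2 = 100.8
SD(U) = √100.8 ≈ 10.040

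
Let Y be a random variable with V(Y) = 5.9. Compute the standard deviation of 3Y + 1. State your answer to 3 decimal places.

7.287

V(3Y + 1) = (3)²·5.9 = 53.1
SD(3Y + 1) = √53.1 ≈ 7.287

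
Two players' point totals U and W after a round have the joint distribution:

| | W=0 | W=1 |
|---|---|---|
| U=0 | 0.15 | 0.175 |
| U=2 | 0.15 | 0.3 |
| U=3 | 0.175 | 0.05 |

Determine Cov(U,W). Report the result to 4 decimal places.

E[U] = 1.575,  E[W] = 0.525
E[UW] = 0.75
Cov(U,W) = E[UW] − E[U]E[W] = 0.75 − (1.575)(0.525) = -0.076875

-0.0769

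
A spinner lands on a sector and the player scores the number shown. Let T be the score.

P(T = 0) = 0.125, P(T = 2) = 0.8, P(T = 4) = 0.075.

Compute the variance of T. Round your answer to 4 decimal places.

E[T] = (0)(0.125) + (2)(0.8) + (4)(0.075) = 1.9
E[T²] = (0)²(0.125) + (2)²(0.8) + (4)²(0.075) = 4.4
Var(T) = E[T²] − (E[T])² = 4.4 − (1.9)² = 0.79

0.7900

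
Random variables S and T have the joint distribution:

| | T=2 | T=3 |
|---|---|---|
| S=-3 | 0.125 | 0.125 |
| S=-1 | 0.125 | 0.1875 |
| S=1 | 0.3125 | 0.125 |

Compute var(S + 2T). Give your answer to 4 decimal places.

E[S] = -0.625,  E[T] = 2.4375,  E[ST] = -1.6875
var(S) = 3 − (-0.625)² = 2.609375;  var(T) = 6.1875 − (2.4375)² = 0.24609375
Cov(S,T) = -1.6875 − (-0.625)(2.4375) = -0.1640625
var(S + 2T) = (1)²·2.609375 + (2)²·0.24609375 + 2·(1)·(2)·-0.1640625 = 2.9375

2.9375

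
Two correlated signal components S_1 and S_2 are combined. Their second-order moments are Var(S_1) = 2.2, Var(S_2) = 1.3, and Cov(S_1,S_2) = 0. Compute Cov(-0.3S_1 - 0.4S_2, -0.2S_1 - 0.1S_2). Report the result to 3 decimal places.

Cov(-0.3S_1 - 0.4S_2, -0.2S_1 - 0.1S_2) = (-0.3)(-0.2)Var(S_1) + (-0.4)(-0.1)Var(S_2) + [(-0.3)(-0.1) + (-0.4)(-0.2)]Cov(S_1,S_2)
= 0.06·2.2 + 0.04·1.3 + 0.11·0 = 0.184

0.184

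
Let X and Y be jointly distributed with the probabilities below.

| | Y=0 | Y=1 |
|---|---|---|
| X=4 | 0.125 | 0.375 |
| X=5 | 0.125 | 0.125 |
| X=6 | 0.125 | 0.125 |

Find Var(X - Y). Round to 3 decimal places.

1.109

E[X] = 4.75,  E[Y] = 0.625,  E[XY] = 2.875
Var(X) = 23.25 − (4.75)² = 0.6875;  Var(Y) = 0.625 − (0.625)² = 0.234375
Cov(X,Y) = 2.875 − (4.75)(0.625) = -0.09375
Var(X - Y) = (1)²·0.6875 + (-1)²·0.234375 + 2·(1)·(-1)·-0.09375 = 1.109375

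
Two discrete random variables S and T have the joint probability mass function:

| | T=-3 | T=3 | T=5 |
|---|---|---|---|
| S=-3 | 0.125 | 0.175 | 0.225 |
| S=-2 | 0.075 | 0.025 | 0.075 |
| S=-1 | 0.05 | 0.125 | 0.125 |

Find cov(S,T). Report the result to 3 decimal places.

0.104

E[S] = -2.225,  E[T] = 2.35
E[ST] = -5.125
cov(S,T) = E[ST] − E[S]E[T] = -5.125 − (-2.225)(2.35) = 0.10375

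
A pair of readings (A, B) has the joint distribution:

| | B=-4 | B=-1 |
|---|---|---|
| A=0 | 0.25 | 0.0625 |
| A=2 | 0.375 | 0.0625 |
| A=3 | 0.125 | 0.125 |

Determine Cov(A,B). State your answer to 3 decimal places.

E[A] = 1.625,  E[B] = -3.25
E[AB] = -5
Cov(A,B) = E[AB] − E[A]E[B] = -5 − (1.625)(-3.25) = 0.28125

0.281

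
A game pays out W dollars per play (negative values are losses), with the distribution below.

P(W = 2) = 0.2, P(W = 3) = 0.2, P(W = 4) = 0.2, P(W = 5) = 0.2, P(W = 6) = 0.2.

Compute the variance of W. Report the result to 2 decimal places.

2.00

E[W] = (2)(0.2) + (3)(0.2) + (4)(0.2) + (5)(0.2) + (6)(0.2) = 4
E[W²] = (2)²(0.2) + (3)²(0.2) + (4)²(0.2) + (5)²(0.2) + (6)²(0.2) = 18
Var(W) = E[W²] − (E[W])² = 18 − (4)² = 2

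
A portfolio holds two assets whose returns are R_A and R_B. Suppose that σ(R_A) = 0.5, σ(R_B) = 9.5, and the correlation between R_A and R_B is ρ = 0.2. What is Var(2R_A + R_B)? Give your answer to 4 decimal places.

Var(R_A) = (0.5)² = 0.25;  Var(R_B) = (9.5)² = 90.25
cov(R_A,R_B) = ρ·σ(R_A)·σ(R_B) = 0.2·0.5·9.5 = 0.95
Var(2R_A + R_B) = (2)²·Var(R_A) + (1)²·Var(R_B) + 2·(2)·(1)·cov(R_A,R_B)
= 4·0.25 + 1·90.25 + 4·0.95 = 95.05

95.0500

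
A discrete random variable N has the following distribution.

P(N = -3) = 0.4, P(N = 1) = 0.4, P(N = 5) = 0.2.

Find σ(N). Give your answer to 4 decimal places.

2.9933

E[N] = (-3)(0.4) + (1)(0.4) + (5)(0.2) = 0.2
E[N²] = (-3)²(0.4) + (1)²(0.4) + (5)²(0.2) = 9
Var(N) = E[N²] − (E[N])² = 9 − (0.2)² = 8.96
σ(N) = √8.96 ≈ 2.9933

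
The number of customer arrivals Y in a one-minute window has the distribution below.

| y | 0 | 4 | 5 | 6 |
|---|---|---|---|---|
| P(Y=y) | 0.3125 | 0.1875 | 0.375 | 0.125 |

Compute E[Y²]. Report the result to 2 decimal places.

E[Y²] = (0)²(0.3125) + (4)²(0.1875) + (5)²(0.375) + (6)²(0.125) = 16.875

16.88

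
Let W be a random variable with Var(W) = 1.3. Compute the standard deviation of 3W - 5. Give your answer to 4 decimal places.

Var(3W - 5) = (3)²·1.3 = 11.7
σ(3W - 5) = √11.7 ≈ 3.4205

3.4205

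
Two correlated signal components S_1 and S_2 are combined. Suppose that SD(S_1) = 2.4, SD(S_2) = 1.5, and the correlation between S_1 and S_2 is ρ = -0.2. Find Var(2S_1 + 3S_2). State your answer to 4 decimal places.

Var(S_1) = (2.4)² = 5.76;  Var(S_2) = (1.5)² = 2.25
Cov(S_1,S_2) = ρ·SD(S_1)·SD(S_2) = -0.2·2.4·1.5 = -0.72
Var(2S_1 + 3S_2) = (2)²·Var(S_1) + (3)²·Var(S_2) + 2·(2)·(3)·Cov(S_1,S_2)
= 4·5.76 + 9·2.25 + 12·-0.72 = 34.65

34.6500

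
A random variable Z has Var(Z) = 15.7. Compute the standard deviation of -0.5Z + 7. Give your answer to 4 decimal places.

1.9812

Var(-0.5Z + 7) = (-0.5)²·15.7 = 3.925
sd(-0.5Z + 7) = √3.925 ≈ 1.9812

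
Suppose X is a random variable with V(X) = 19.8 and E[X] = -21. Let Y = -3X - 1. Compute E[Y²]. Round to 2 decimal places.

E[-3X - 1] = -3·-21 − 1 = 62
V(-3X - 1) = (-3)²·19.8 = 178.2
E[Y²] = V(Y) + (E[Y])² = 178.2 + (62)² = 4022.2

4022.20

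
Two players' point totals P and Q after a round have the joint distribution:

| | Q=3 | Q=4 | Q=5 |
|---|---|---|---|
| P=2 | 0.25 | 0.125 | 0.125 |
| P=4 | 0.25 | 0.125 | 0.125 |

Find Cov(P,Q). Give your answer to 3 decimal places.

0.000

E[P] = 3,  E[Q] = 3.75
E[PQ] = 11.25
Cov(P,Q) = E[PQ] − E[P]E[Q] = 11.25 − (3)(3.75) = 0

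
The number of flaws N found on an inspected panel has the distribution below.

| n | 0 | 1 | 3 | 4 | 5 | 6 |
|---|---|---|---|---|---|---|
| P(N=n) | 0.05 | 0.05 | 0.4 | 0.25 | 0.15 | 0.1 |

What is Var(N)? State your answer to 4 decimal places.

E[N] = (0)(0.05) + (1)(0.05) + (3)(0.4) + (4)(0.25) + (5)(0.15) + (6)(0.1) = 3.6
E[N²] = (0)²(0.05) + (1)²(0.05) + (3)²(0.4) + (4)²(0.25) + (5)²(0.15) + (6)²(0.1) = 15
Var(N) = E[N²] − (E[N])² = 15 − (3.6)² = 2.04

2.0400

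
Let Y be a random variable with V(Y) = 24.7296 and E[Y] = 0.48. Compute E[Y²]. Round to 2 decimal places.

E[Y²] = V(Y) + (E[Y])² = 24.7296 + (0.48)² = 24.96

24.96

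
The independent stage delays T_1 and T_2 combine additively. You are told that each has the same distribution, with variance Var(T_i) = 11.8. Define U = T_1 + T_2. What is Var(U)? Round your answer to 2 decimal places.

By independence, Var(U) = (1)²Var(T_1) + (1)²Var(T_2)
= (1)²·11.8 + (1)²·11.8 = 23.6

23.60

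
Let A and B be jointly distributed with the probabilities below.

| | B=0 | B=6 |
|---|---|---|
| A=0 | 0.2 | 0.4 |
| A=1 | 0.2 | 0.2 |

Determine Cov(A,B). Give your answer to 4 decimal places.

E[A] = 0.4,  E[B] = 3.6
E[AB] = 1.2
Cov(A,B) = E[AB] − E[A]E[B] = 1.2 − (0.4)(3.6) = -0.24

-0.2400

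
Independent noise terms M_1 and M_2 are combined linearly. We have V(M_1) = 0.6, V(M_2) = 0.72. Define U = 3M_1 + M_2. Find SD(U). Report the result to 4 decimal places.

By independence, V(U) = (3)²V(M_1) + (1)²V(M_2)
= (3)²·0.6 + (1)²·0.72 = 6.12
SD(U) = √6.12 ≈ 2.4739

2.4739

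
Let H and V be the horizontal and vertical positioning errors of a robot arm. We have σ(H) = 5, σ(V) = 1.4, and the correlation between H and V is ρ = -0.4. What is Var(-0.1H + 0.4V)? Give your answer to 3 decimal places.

Var(H) = (5)² = 25;  Var(V) = (1.4)² = 1.96
Cov(H,V) = ρ·σ(H)·σ(V) = -0.4·5·1.4 = -2.8
Var(-0.1H + 0.4V) = (-0.1)²·Var(H) + (0.4)²·Var(V) + 2·(-0.1)·(0.4)·Cov(H,V)
= 0.01·25 + 0.16·1.96 + -0.08·-2.8 = 0.7876

0.788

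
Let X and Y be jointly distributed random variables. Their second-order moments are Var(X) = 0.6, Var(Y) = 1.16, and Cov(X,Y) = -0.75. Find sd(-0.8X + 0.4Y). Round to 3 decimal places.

Var(-0.8X + 0.4Y) = (-0.8)²·Var(X) + (0.4)²·Var(Y) + 2·(-0.8)·(0.4)·Cov(X,Y)
= 0.64·0.6 + 0.16·1.16 + -0.64·-0.75 = 1.0496
sd(-0.8X + 0.4Y) = √1.0496 ≈ 1.024

1.024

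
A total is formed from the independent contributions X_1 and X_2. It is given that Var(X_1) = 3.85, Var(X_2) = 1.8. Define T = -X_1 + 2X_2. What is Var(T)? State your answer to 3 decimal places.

By independence, Var(T) = (-1)²Var(X_1) + (2)²Var(X_2)
= (-1)²·3.85 + (2)²·1.8 = 11.05

11.050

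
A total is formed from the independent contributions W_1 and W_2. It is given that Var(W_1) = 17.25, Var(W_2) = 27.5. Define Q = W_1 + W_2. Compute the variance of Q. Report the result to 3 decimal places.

By independence, Var(Q) = (1)²Var(W_1) + (1)²Var(W_2)
= (1)²·17.25 + (1)²·27.5 = 44.75

44.750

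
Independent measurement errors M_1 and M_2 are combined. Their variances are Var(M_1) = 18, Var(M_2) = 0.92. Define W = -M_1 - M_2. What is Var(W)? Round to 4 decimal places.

By independence, Var(W) = (-1)²Var(M_1) + (-1)²Var(M_2)
= (-1)²·18 + (-1)²·0.92 = 18.92

18.9200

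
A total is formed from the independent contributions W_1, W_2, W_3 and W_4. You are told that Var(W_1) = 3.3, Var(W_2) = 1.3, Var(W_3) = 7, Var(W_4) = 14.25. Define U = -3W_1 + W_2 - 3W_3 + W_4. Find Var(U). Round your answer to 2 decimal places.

108.25

By independence, Var(U) = (-3)²Var(W_1) + (1)²Var(W_2) + (-3)²Var(W_3) + (1)²Var(W_4)
= (-3)²·3.3 + (1)²·1.3 + (-3)²·7 + (1)²·14.25 = 108.25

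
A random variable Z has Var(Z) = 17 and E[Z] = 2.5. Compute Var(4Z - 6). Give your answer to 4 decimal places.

272.0000

Var(4Z - 6) = (4)²·Var(Z) = 16·17 = 272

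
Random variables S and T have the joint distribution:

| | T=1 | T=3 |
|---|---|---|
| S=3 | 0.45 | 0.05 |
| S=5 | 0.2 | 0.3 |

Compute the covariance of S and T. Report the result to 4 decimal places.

0.5000

E[S] = 4,  E[T] = 1.7
E[ST] = 7.3
Cov(S,T) = E[ST] − E[S]E[T] = 7.3 − (4)(1.7) = 0.5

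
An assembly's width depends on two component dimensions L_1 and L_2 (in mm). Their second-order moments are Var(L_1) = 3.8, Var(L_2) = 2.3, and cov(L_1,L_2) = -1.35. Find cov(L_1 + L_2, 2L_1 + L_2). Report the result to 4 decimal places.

5.8500

cov(L_1 + L_2, 2L_1 + L_2) = (1)(2)Var(L_1) + (1)(1)Var(L_2) + [(1)(1) + (1)(2)]cov(L_1,L_2)
= 2·3.8 + 1·2.3 + 3·-1.35 = 5.85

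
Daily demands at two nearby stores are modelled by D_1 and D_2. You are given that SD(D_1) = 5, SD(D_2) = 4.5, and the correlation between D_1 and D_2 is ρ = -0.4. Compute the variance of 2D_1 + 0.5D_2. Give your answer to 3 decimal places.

var(D_1) = (5)² = 25;  var(D_2) = (4.5)² = 20.25
Cov(D_1,D_2) = ρ·SD(D_1)·SD(D_2) = -0.4·5·4.5 = -9
var(2D_1 + 0.5D_2) = (2)²·var(D_1) + (0.5)²·var(D_2) + 2·(2)·(0.5)·Cov(D_1,D_2)
= 4·25 + 0.25·20.25 + 2·-9 = 87.0625

87.063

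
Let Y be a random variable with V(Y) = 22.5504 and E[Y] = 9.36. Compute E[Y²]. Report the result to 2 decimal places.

E[Y²] = V(Y) + (E[Y])² = 22.5504 + (9.36)² = 110.16

110.16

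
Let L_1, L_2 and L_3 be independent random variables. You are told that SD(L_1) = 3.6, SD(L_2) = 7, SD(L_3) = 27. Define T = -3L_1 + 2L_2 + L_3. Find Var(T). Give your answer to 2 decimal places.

Var(L_1) = 12.96, Var(L_2) = 49, Var(L_3) = 729
By independence, Var(T) = (-3)²Var(L_1) + (2)²Var(L_2) + (1)²Var(L_3)
= (-3)²·12.96 + (2)²·49 + (1)²·729 = 1041.64

1041.64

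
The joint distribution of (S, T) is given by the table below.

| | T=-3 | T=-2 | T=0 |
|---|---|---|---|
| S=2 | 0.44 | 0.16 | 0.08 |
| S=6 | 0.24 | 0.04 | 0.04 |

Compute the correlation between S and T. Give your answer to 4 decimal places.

E[S] = 3.28,  E[T] = -2.44
E[ST] = -8.08
Cov(S,T) = E[ST] − E[S]E[T] = -8.08 − (3.28)(-2.44) = -0.0768
V(S) = 3.4816,  V(T) = 0.9664
ρ = -0.0768 / √(3.4816·0.9664) ≈ -0.0419

-0.0419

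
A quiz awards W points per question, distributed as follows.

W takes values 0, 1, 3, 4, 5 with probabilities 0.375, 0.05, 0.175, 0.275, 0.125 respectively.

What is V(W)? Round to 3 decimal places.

3.860

E[W] = (0)(0.375) + (1)(0.05) + (3)(0.175) + (4)(0.275) + (5)(0.125) = 2.3
E[W²] = (0)²(0.375) + (1)²(0.05) + (3)²(0.175) + (4)²(0.275) + (5)²(0.125) = 9.15
V(W) = E[W²] − (E[W])² = 9.15 − (2.3)² = 3.86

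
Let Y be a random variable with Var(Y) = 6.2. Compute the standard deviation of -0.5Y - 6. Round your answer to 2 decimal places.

1.24

Var(-0.5Y - 6) = (-0.5)²·6.2 = 1.55
σ(-0.5Y - 6) = √1.55 ≈ 1.24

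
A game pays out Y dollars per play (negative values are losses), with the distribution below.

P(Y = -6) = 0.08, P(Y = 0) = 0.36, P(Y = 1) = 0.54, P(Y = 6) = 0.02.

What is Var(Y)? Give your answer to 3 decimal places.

4.108

E[Y] = (-6)(0.08) + (0)(0.36) + (1)(0.54) + (6)(0.02) = 0.18
E[Y²] = (-6)²(0.08) + (0)²(0.36) + (1)²(0.54) + (6)²(0.02) = 4.14
Var(Y) = E[Y²] − (E[Y])² = 4.14 − (0.18)² = 4.1076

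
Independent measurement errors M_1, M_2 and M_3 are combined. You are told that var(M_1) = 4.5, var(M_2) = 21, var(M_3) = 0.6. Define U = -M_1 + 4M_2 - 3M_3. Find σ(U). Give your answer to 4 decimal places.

By independence, var(U) = (-1)²var(M_1) + (4)²var(M_2) + (-3)²var(M_3)
= (-1)²·4.5 + (4)²·21 + (-3)²·0.6 = 345.9
σ(U) = √345.9 ≈ 18.5984

18.5984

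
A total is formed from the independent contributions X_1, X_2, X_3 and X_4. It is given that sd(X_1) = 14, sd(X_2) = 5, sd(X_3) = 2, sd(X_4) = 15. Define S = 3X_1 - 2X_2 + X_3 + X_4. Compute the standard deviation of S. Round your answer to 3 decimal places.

Var(X_1) = 196, Var(X_2) = 25, Var(X_3) = 4, Var(X_4) = 225
By independence, Var(S) = (3)²Var(X_1) + (-2)²Var(X_2) + (1)²Var(X_3) + (1)²Var(X_4)
= (3)²·196 + (-2)²·25 + (1)²·4 + (1)²·225 = 2093
sd(S) = √2093 ≈ 45.749

45.749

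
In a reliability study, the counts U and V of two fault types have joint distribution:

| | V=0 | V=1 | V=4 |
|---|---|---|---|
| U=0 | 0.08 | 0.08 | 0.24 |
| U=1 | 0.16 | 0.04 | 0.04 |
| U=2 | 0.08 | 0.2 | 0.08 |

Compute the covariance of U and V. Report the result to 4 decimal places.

E[U] = 0.96,  E[V] = 1.76
E[UV] = 1.24
Cov(U,V) = E[UV] − E[U]E[V] = 1.24 − (0.96)(1.76) = -0.4496

-0.4496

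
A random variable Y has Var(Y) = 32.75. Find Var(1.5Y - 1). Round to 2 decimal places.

Var(1.5Y - 1) = (1.5)²·Var(Y) = 2.25·32.75 = 73.6875

73.69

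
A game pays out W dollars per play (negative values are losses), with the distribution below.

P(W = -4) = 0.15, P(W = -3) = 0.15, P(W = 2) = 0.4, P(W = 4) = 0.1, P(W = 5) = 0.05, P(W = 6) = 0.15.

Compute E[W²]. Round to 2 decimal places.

13.60

E[W²] = (-4)²(0.15) + (-3)²(0.15) + (2)²(0.4) + (4)²(0.1) + (5)²(0.05) + (6)²(0.15) = 13.6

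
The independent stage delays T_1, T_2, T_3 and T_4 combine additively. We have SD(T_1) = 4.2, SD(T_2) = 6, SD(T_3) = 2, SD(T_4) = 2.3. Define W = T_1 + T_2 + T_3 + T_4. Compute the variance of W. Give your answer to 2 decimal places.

Var(T_1) = 17.64, Var(T_2) = 36, Var(T_3) = 4, Var(T_4) = 5.29
By independence, Var(W) = (1)²Var(T_1) + (1)²Var(T_2) + (1)²Var(T_3) + (1)²Var(T_4)
= (1)²·17.64 + (1)²·36 + (1)²·4 + (1)²·5.29 = 62.93

62.93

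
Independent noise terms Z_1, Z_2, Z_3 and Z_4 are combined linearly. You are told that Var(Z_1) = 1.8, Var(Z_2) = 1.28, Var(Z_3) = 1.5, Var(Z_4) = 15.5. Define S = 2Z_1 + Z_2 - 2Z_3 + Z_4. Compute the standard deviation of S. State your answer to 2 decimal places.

By independence, Var(S) = (2)²Var(Z_1) + (1)²Var(Z_2) + (-2)²Var(Z_3) + (1)²Var(Z_4)
= (2)²·1.8 + (1)²·1.28 + (-2)²·1.5 + (1)²·15.5 = 29.98
SD(S) = √29.98 ≈ 5.48

5.48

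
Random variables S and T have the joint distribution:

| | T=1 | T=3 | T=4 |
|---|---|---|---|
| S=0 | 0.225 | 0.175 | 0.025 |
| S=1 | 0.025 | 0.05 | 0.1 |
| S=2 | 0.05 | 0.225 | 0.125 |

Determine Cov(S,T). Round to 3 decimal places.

E[S] = 0.975,  E[T] = 2.65
E[ST] = 3.025
Cov(S,T) = E[ST] − E[S]E[T] = 3.025 − (0.975)(2.65) = 0.44125

0.441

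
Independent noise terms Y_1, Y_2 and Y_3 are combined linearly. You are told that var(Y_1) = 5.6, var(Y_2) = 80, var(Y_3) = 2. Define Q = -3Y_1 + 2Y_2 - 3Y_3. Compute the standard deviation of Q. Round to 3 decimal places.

19.708

By independence, var(Q) = (-3)²var(Y_1) + (2)²var(Y_2) + (-3)²var(Y_3)
= (-3)²·5.6 + (2)²·80 + (-3)²·2 = 388.4
SD(Q) = √388.4 ≈ 19.708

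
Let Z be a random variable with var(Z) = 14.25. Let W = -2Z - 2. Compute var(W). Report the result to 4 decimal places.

var(-2Z - 2) = (-2)²·var(Z) = 4·14.25 = 57

57.0000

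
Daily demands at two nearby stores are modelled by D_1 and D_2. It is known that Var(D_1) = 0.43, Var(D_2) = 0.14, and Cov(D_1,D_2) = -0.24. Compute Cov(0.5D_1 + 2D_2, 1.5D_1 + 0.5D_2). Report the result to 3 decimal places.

Cov(0.5D_1 + 2D_2, 1.5D_1 + 0.5D_2) = (0.5)(1.5)Var(D_1) + (2)(0.5)Var(D_2) + [(0.5)(0.5) + (2)(1.5)]Cov(D_1,D_2)
= 0.75·0.43 + 1·0.14 + 3.25·-0.24 = -0.3175

-0.318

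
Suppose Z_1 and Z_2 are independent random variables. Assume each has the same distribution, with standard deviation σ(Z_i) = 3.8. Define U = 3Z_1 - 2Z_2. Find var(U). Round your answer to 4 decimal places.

var(Z_i) = (3.8)² = 14.44
By independence, var(U) = (3)²var(Z_1) + (-2)²var(Z_2)
= (3)²·14.44 + (-2)²·14.44 = 187.72

187.7200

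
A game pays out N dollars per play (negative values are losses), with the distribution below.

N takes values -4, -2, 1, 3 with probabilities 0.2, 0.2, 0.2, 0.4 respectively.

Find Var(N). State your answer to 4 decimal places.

E[N] = (-4)(0.2) + (-2)(0.2) + (1)(0.2) + (3)(0.4) = 0.2
E[N²] = (-4)²(0.2) + (-2)²(0.2) + (1)²(0.2) + (3)²(0.4) = 7.8
Var(N) = E[N²] − (E[N])² = 7.8 − (0.2)² = 7.76

7.7600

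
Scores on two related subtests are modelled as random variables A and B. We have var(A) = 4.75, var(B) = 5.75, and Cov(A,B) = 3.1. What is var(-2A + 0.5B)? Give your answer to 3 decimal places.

var(-2A + 0.5B) = (-2)²·var(A) + (0.5)²·var(B) + 2·(-2)·(0.5)·Cov(A,B)
= 4·4.75 + 0.25·5.75 + -2·3.1 = 14.2375

14.238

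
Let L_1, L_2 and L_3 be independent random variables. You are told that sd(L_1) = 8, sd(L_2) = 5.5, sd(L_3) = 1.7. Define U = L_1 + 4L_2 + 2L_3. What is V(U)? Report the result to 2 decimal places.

V(L_1) = 64, V(L_2) = 30.25, V(L_3) = 2.89
By independence, V(U) = (1)²V(L_1) + (4)²V(L_2) + (2)²V(L_3)
= (1)²·64 + (4)²·30.25 + (2)²·2.89 = 559.56

559.56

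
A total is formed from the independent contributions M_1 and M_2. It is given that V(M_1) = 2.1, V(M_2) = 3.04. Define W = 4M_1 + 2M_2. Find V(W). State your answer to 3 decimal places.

45.760

By independence, V(W) = (4)²V(M_1) + (2)²V(M_2)
= (4)²·2.1 + (2)²·3.04 = 45.76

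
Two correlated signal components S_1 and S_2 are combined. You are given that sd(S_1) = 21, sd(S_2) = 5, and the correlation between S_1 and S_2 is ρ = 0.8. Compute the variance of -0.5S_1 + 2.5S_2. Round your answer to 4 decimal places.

56.5000

Var(S_1) = (21)² = 441;  Var(S_2) = (5)² = 25
Cov(S_1,S_2) = ρ·sd(S_1)·sd(S_2) = 0.8·21·5 = 84
Var(-0.5S_1 + 2.5S_2) = (-0.5)²·Var(S_1) + (2.5)²·Var(S_2) + 2·(-0.5)·(2.5)·Cov(S_1,S_2)
= 0.25·441 + 6.25·25 + -2.5·84 = 56.5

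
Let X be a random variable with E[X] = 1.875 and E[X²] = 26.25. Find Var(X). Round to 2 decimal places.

Var(X) = 26.25 − (1.875)² = 22.734375

22.73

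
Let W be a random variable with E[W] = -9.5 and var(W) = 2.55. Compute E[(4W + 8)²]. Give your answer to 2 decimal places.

940.80

E[4W + 8] = 4·-9.5 + 8 = -30
var(4W + 8) = (4)²·2.55 = 40.8
E[(4W + 8)²] = var((4W + 8)) + (E[(4W + 8)])² = 40.8 + (-30)² = 940.8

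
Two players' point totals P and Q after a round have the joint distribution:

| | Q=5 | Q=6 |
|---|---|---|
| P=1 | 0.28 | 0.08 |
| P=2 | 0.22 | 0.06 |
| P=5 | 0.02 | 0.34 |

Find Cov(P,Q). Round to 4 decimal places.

0.5944

E[P] = 2.72,  E[Q] = 5.48
E[PQ] = 15.5
Cov(P,Q) = E[PQ] − E[P]E[Q] = 15.5 − (2.72)(5.48) = 0.5944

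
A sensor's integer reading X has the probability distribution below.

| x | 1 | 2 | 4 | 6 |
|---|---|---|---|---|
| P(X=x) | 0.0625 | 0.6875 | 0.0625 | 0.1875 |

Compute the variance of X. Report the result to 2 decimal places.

2.65

E[X] = (1)(0.0625) + (2)(0.6875) + (4)(0.0625) + (6)(0.1875) = 2.8125
E[X²] = (1)²(0.0625) + (2)²(0.6875) + (4)²(0.0625) + (6)²(0.1875) = 10.5625
var(X) = E[X²] − (E[X])² = 10.5625 − (2.8125)² = 2.65234375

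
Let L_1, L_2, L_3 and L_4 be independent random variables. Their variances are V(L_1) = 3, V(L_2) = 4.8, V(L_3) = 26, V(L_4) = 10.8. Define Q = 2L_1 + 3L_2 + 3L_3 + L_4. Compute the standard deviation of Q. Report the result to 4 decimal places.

17.3205

By independence, V(Q) = (2)²V(L_1) + (3)²V(L_2) + (3)²V(L_3) + (1)²V(L_4)
= (2)²·3 + (3)²·4.8 + (3)²·26 + (1)²·10.8 = 300
SD(Q) = √300 ≈ 17.3205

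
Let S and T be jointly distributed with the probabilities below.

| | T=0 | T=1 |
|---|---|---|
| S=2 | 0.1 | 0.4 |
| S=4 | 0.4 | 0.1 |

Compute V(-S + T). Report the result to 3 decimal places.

E[S] = 3,  E[T] = 0.5,  E[ST] = 1.2
V(S) = 10 − (3)² = 1;  V(T) = 0.5 − (0.5)² = 0.25
Cov(S,T) = 1.2 − (3)(0.5) = -0.3
V(-S + T) = (-1)²·1 + (1)²·0.25 + 2·(-1)·(1)·-0.3 = 1.85

1.850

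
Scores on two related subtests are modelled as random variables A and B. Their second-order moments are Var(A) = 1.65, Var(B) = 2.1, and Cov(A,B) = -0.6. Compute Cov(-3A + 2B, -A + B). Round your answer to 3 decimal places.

Cov(-3A + 2B, -A + B) = (-3)(-1)Var(A) + (2)(1)Var(B) + [(-3)(1) + (2)(-1)]Cov(A,B)
= 3·1.65 + 2·2.1 + -5·-0.6 = 12.15

12.150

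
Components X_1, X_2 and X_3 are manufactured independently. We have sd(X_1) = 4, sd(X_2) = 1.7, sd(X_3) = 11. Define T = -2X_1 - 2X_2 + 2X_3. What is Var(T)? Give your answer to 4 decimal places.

559.5600

Var(X_1) = 16, Var(X_2) = 2.89, Var(X_3) = 121
By independence, Var(T) = (-2)²Var(X_1) + (-2)²Var(X_2) + (2)²Var(X_3)
= (-2)²·16 + (-2)²·2.89 + (2)²·121 = 559.56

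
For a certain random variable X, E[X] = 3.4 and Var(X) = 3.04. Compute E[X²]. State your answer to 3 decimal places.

14.600

E[X²] = Var(X) + (E[X])² = 3.04 + (3.4)² = 14.6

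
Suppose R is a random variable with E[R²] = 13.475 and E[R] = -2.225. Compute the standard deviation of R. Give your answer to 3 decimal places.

2.920

V(R) = 13.475 − (-2.225)² = 8.524375
SD(R) = √8.524375 ≈ 2.920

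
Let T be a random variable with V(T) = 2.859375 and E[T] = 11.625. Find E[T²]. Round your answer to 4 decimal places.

E[T²] = V(T) + (E[T])² = 2.859375 + (11.625)² = 138

138.0000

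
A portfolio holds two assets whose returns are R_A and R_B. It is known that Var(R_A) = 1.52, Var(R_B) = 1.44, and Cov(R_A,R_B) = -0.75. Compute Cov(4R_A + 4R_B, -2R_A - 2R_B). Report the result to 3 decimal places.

Cov(4R_A + 4R_B, -2R_A - 2R_B) = (4)(-2)Var(R_A) + (4)(-2)Var(R_B) + [(4)(-2) + (4)(-2)]Cov(R_A,R_B)
= -8·1.52 + -8·1.44 + -16·-0.75 = -11.68

-11.680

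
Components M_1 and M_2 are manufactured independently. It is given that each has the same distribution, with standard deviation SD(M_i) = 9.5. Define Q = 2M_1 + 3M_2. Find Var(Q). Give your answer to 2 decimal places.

1173.25

Var(M_i) = (9.5)² = 90.25
By independence, Var(Q) = (2)²Var(M_1) + (3)²Var(M_2)
= (2)²·90.25 + (3)²·90.25 = 1173.25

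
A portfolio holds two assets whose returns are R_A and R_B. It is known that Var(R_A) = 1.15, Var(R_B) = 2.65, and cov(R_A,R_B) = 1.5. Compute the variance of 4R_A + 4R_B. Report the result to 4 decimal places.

Var(4R_A + 4R_B) = (4)²·Var(R_A) + (4)²·Var(R_B) + 2·(4)·(4)·cov(R_A,R_B)
= 16·1.15 + 16·2.65 + 32·1.5 = 108.8

108.8000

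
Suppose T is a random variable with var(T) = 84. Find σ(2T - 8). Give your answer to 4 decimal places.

var(2T - 8) = (2)²·84 = 336
σ(2T - 8) = √336 ≈ 18.3303

18.3303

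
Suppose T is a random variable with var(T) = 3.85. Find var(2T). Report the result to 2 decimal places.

15.40

var(2T) = (2)²·var(T) = 4·3.85 = 15.4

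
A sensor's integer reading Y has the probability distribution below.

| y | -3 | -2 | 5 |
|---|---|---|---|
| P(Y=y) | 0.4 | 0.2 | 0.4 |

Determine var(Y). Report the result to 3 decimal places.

14.240

E[Y] = (-3)(0.4) + (-2)(0.2) + (5)(0.4) = 0.4
E[Y²] = (-3)²(0.4) + (-2)²(0.2) + (5)²(0.4) = 14.4
var(Y) = E[Y²] − (E[Y])² = 14.4 − (0.4)² = 14.24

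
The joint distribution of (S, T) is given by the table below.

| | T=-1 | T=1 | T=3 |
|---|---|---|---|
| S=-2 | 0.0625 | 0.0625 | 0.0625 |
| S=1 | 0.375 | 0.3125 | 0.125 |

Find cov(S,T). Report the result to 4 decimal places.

-0.2813

E[S] = 0.4375,  E[T] = 0.5
E[ST] = -0.0625
cov(S,T) = E[ST] − E[S]E[T] = -0.0625 − (0.4375)(0.5) = -0.28125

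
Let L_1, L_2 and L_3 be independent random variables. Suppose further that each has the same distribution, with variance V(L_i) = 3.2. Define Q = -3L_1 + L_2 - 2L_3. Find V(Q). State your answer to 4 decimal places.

By independence, V(Q) = (-3)²V(L_1) + (1)²V(L_2) + (-2)²V(L_3)
= (-3)²·3.2 + (1)²·3.2 + (-2)²·3.2 = 44.8

44.8000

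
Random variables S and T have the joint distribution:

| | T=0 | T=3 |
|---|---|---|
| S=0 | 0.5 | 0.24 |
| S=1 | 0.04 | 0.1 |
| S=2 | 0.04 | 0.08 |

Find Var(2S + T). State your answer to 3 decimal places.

E[S] = 0.38,  E[T] = 1.26,  E[ST] = 0.78
Var(S) = 0.62 − (0.38)² = 0.4756;  Var(T) = 3.78 − (1.26)² = 2.1924
cov(S,T) = 0.78 − (0.38)(1.26) = 0.3012
Var(2S + T) = (2)²·0.4756 + (1)²·2.1924 + 2·(2)·(1)·0.3012 = 5.2996

5.300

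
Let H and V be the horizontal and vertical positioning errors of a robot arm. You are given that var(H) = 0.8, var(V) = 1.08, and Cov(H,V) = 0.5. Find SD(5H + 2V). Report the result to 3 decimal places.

5.858

var(5H + 2V) = (5)²·var(H) + (2)²·var(V) + 2·(5)·(2)·Cov(H,V)
= 25·0.8 + 4·1.08 + 20·0.5 = 34.32
SD(5H + 2V) = √34.32 ≈ 5.858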